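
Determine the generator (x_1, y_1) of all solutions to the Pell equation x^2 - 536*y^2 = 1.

(x, y) = (145925, 6303)

First expand sqrt(536) as a continued fraction. With x_i = (sqrt(536) + m_i)/d_i and (m_0, d_0) = (0, 1): a_0 = floor(sqrt(536)) = 23, since 23^2 = 529 <= 536 < 576 = 24^2.
Iterate m_{i+1} = d_i*a_i - m_i, d_{i+1} = (536 - m_{i+1}^2)/d_i, a_{i+1} = floor((a_0 + m_{i+1})/d_{i+1}):
  m_1 = 1*23 - 0 = 23, d_1 = (536 - 23^2)/1 = 7/1 = 7, a_1 = floor((23 + 23)/7) = 6.
  m_2 = 7*6 - 23 = 19, d_2 = (536 - 19^2)/7 = 175/7 = 25, a_2 = floor((23 + 19)/25) = 1.
  m_3 = 25*1 - 19 = 6, d_3 = (536 - 6^2)/25 = 500/25 = 20, a_3 = floor((23 + 6)/20) = 1.
  m_4 = 20*1 - 6 = 14, d_4 = (536 - 14^2)/20 = 340/20 = 17, a_4 = floor((23 + 14)/17) = 2.
  m_5 = 17*2 - 14 = 20, d_5 = (536 - 20^2)/17 = 136/17 = 8, a_5 = floor((23 + 20)/8) = 5.
  m_6 = 8*5 - 20 = 20, d_6 = (536 - 20^2)/8 = 136/8 = 17, a_6 = floor((23 + 20)/17) = 2.
  m_7 = 17*2 - 20 = 14, d_7 = (536 - 14^2)/17 = 340/17 = 20, a_7 = floor((23 + 14)/20) = 1.
  m_8 = 20*1 - 14 = 6, d_8 = (536 - 6^2)/20 = 500/20 = 25, a_8 = floor((23 + 6)/25) = 1.
  m_9 = 25*1 - 6 = 19, d_9 = (536 - 19^2)/25 = 175/25 = 7, a_9 = floor((23 + 19)/7) = 6.
  m_10 = 7*6 - 19 = 23, d_10 = (536 - 23^2)/7 = 7/7 = 1, a_10 = floor((23 + 23)/1) = 46.
  m_11 = 1*46 - 23 = 23, d_11 = (536 - 23^2)/1 = 7/1 = 7: (m_11, d_11) = (m_1, d_1) = (23, 7), so from here the quotients repeat a_1, ..., a_10; the period length is 10.
So sqrt(536) = [23; (6, 1, 1, 2, 5, 2, 1, 1, 6, 46)] with period length k = 10.
k is even, so the fundamental solution of x^2 - 536y^2 = 1 is (p_{k-1}, q_{k-1}) = (p_9, q_9); compute convergents through index 9.
Convergents (p_i = a_i*p_{i-1} + p_{i-2}, q_i = a_i*q_{i-1} + q_{i-2} with p_{-2}=0, p_{-1}=1, q_{-2}=1, q_{-1}=0):
  i=0: a_0=23, p_0 = 23*1 + 0 = 23, q_0 = 23*0 + 1 = 1.
  i=1: a_1=6, p_1 = 6*23 + 1 = 139, q_1 = 6*1 + 0 = 6.
  i=2: a_2=1, p_2 = 1*139 + 23 = 162, q_2 = 1*6 + 1 = 7.
  i=3: a_3=1, p_3 = 1*162 + 139 = 301, q_3 = 1*7 + 6 = 13.
  i=4: a_4=2, p_4 = 2*301 + 162 = 764, q_4 = 2*13 + 7 = 33.
  i=5: a_5=5, p_5 = 5*764 + 301 = 4121, q_5 = 5*33 + 13 = 178.
  i=6: a_6=2, p_6 = 2*4121 + 764 = 9006, q_6 = 2*178 + 33 = 389.
  i=7: a_7=1, p_7 = 1*9006 + 4121 = 13127, q_7 = 1*389 + 178 = 567.
  i=8: a_8=1, p_8 = 1*13127 + 9006 = 22133, q_8 = 1*567 + 389 = 956.
  i=9: a_9=6, p_9 = 6*22133 + 13127 = 145925, q_9 = 6*956 + 567 = 6303.
Check: 145925^2 - 536*6303^2 = 21294105625 - 21294105624 = 1, so (x, y) = (145925, 6303) solves the equation, and by the theorem it is the least positive solution.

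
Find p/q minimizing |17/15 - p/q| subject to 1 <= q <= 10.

9/8

Expand x = 17/15 as a continued fraction with the Euclidean algorithm:
  17 = 1*15 + 2, so a_0 = 1.
  15 = 7*2 + 1, so a_1 = 7.
  2 = 2*1 + 0, so a_2 = 2.
so x = [1; 7, 2].
Convergents (p_i = a_i*p_{i-1} + p_{i-2}, q_i = a_i*q_{i-1} + q_{i-2} with p_{-2}=0, p_{-1}=1, q_{-2}=1, q_{-1}=0), until the denominator exceeds 10:
  i=0: a_0=1, p_0 = 1*1 + 0 = 1, q_0 = 1*0 + 1 = 1.
  i=1: a_1=7, p_1 = 7*1 + 1 = 8, q_1 = 7*1 + 0 = 7.
  i=2: a_2=2, p_2 = 2*8 + 1 = 17, q_2 = 2*7 + 1 = 15.
q_2 = 15 > 10, so the last convergent with denominator <= 10 is p_1/q_1 = 8/7.
The closest fraction with denominator <= 10 is either p_1/q_1 or the intermediate fraction (k*p_1 + p_0)/(k*q_1 + q_0) with the largest k >= 1 whose denominator stays <= 10; these approach x as k grows, and every other convergent or intermediate fraction in range is farther away.
Largest k: floor((10 - q_0)/q_1) = floor((10 - 1)/7) = 1.
That gives (1*8 + 1)/(1*7 + 1) = 9/8.
Compare the errors: |x - 8/7| = |17*7 - 8*15|/(15*7) = 1/105, and |x - 9/8| = |17*8 - 9*15|/(15*8) = 1/120.
Cross-multiplying, 1*105 = 105 < 120 = 1*120, so 1/120 is smaller: the intermediate fraction 9/8 is closer to x than 8/7.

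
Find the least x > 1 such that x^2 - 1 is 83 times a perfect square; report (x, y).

First expand sqrt(83) as a continued fraction. With x_i = (sqrt(83) + m_i)/d_i and (m_0, d_0) = (0, 1): a_0 = floor(sqrt(83)) = 9, since 9^2 = 81 <= 83 < 100 = 10^2.
Iterate m_{i+1} = d_i*a_i - m_i, d_{i+1} = (83 - m_{i+1}^2)/d_i, a_{i+1} = floor((a_0 + m_{i+1})/d_{i+1}):
  m_1 = 1*9 - 0 = 9, d_1 = (83 - 9^2)/1 = 2/1 = 2, a_1 = floor((9 + 9)/2) = 9.
  m_2 = 2*9 - 9 = 9, d_2 = (83 - 9^2)/2 = 2/2 = 1, a_2 = floor((9 + 9)/1) = 18.
  m_3 = 1*18 - 9 = 9, d_3 = (83 - 9^2)/1 = 2/1 = 2: (m_3, d_3) = (m_1, d_1) = (9, 2), so from here the quotients repeat a_1, a_2; the period length is 2.
So sqrt(83) = [9; (9, 18)] with period length k = 2.
k is even, so the fundamental solution of x^2 - 83y^2 = 1 is (p_{k-1}, q_{k-1}) = (p_1, q_1); compute convergents through index 1.
Convergents (p_i = a_i*p_{i-1} + p_{i-2}, q_i = a_i*q_{i-1} + q_{i-2} with p_{-2}=0, p_{-1}=1, q_{-2}=1, q_{-1}=0):
  i=0: a_0=9, p_0 = 9*1 + 0 = 9, q_0 = 9*0 + 1 = 1.
  i=1: a_1=9, p_1 = 9*9 + 1 = 82, q_1 = 9*1 + 0 = 9.
Check: 82^2 - 83*9^2 = 6724 - 6723 = 1, so (x, y) = (82, 9) solves the equation, and by the theorem it is the least positive solution.

(x, y) = (82, 9)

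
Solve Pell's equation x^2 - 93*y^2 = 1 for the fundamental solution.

(x, y) = (12151, 1260)

First expand sqrt(93) as a continued fraction. With x_i = (sqrt(93) + m_i)/d_i and (m_0, d_0) = (0, 1): a_0 = floor(sqrt(93)) = 9, since 9^2 = 81 <= 93 < 100 = 10^2.
Iterate m_{i+1} = d_i*a_i - m_i, d_{i+1} = (93 - m_{i+1}^2)/d_i, a_{i+1} = floor((a_0 + m_{i+1})/d_{i+1}):
  m_1 = 1*9 - 0 = 9, d_1 = (93 - 9^2)/1 = 12/1 = 12, a_1 = floor((9 + 9)/12) = 1.
  m_2 = 12*1 - 9 = 3, d_2 = (93 - 3^2)/12 = 84/12 = 7, a_2 = floor((9 + 3)/7) = 1.
  m_3 = 7*1 - 3 = 4, d_3 = (93 - 4^2)/7 = 77/7 = 11, a_3 = floor((9 + 4)/11) = 1.
  m_4 = 11*1 - 4 = 7, d_4 = (93 - 7^2)/11 = 44/11 = 4, a_4 = floor((9 + 7)/4) = 4.
  m_5 = 4*4 - 7 = 9, d_5 = (93 - 9^2)/4 = 12/4 = 3, a_5 = floor((9 + 9)/3) = 6.
  m_6 = 3*6 - 9 = 9, d_6 = (93 - 9^2)/3 = 12/3 = 4, a_6 = floor((9 + 9)/4) = 4.
  m_7 = 4*4 - 9 = 7, d_7 = (93 - 7^2)/4 = 44/4 = 11, a_7 = floor((9 + 7)/11) = 1.
  m_8 = 11*1 - 7 = 4, d_8 = (93 - 4^2)/11 = 77/11 = 7, a_8 = floor((9 + 4)/7) = 1.
  m_9 = 7*1 - 4 = 3, d_9 = (93 - 3^2)/7 = 84/7 = 12, a_9 = floor((9 + 3)/12) = 1.
  m_10 = 12*1 - 3 = 9, d_10 = (93 - 9^2)/12 = 12/12 = 1, a_10 = floor((9 + 9)/1) = 18.
  m_11 = 1*18 - 9 = 9, d_11 = (93 - 9^2)/1 = 12/1 = 12: (m_11, d_11) = (m_1, d_1) = (9, 12), so from here the quotients repeat a_1, ..., a_10; the period length is 10.
So sqrt(93) = [9; (1, 1, 1, 4, 6, 4, 1, 1, 1, 18)] with period length k = 10.
k is even, so the fundamental solution of x^2 - 93y^2 = 1 is (p_{k-1}, q_{k-1}) = (p_9, q_9); compute convergents through index 9.
Convergents (p_i = a_i*p_{i-1} + p_{i-2}, q_i = a_i*q_{i-1} + q_{i-2} with p_{-2}=0, p_{-1}=1, q_{-2}=1, q_{-1}=0):
  i=0: a_0=9, p_0 = 9*1 + 0 = 9, q_0 = 9*0 + 1 = 1.
  i=1: a_1=1, p_1 = 1*9 + 1 = 10, q_1 = 1*1 + 0 = 1.
  i=2: a_2=1, p_2 = 1*10 + 9 = 19, q_2 = 1*1 + 1 = 2.
  i=3: a_3=1, p_3 = 1*19 + 10 = 29, q_3 = 1*2 + 1 = 3.
  i=4: a_4=4, p_4 = 4*29 + 19 = 135, q_4 = 4*3 + 2 = 14.
  i=5: a_5=6, p_5 = 6*135 + 29 = 839, q_5 = 6*14 + 3 = 87.
  i=6: a_6=4, p_6 = 4*839 + 135 = 3491, q_6 = 4*87 + 14 = 362.
  i=7: a_7=1, p_7 = 1*3491 + 839 = 4330, q_7 = 1*362 + 87 = 449.
  i=8: a_8=1, p_8 = 1*4330 + 3491 = 7821, q_8 = 1*449 + 362 = 811.
  i=9: a_9=1, p_9 = 1*7821 + 4330 = 12151, q_9 = 1*811 + 449 = 1260.
Check: 12151^2 - 93*1260^2 = 147646801 - 147646800 = 1, so (x, y) = (12151, 1260) solves the equation, and by the theorem it is the least positive solution.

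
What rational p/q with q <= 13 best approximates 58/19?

40/13

Expand x = 58/19 as a continued fraction with the Euclidean algorithm:
  58 = 3*19 + 1, so a_0 = 3.
  19 = 19*1 + 0, so a_1 = 19.
so x = [3; 19].
Convergents (p_i = a_i*p_{i-1} + p_{i-2}, q_i = a_i*q_{i-1} + q_{i-2} with p_{-2}=0, p_{-1}=1, q_{-2}=1, q_{-1}=0), until the denominator exceeds 13:
  i=0: a_0=3, p_0 = 3*1 + 0 = 3, q_0 = 3*0 + 1 = 1.
  i=1: a_1=19, p_1 = 19*3 + 1 = 58, q_1 = 19*1 + 0 = 19.
q_1 = 19 > 13, so the last convergent with denominator <= 13 is p_0/q_0 = 3/1.
The closest fraction with denominator <= 13 is either p_0/q_0 or the intermediate fraction (k*p_0 + p_{-1})/(k*q_0 + q_{-1}) with the largest k >= 1 whose denominator stays <= 13; these approach x as k grows, and every other convergent or intermediate fraction in range is farther away.
Largest k: floor((13 - q_{-1})/q_0) = floor((13 - 0)/1) = 13 (using the seeds p_{-1} = 1, q_{-1} = 0).
That gives (13*3 + 1)/(13*1 + 0) = 40/13.
Compare the errors: |x - 3/1| = |58*1 - 3*19|/(19*1) = 1/19, and |x - 40/13| = |58*13 - 40*19|/(19*13) = 6/247.
Cross-multiplying, 6*19 = 114 < 247 = 1*247, so 6/247 is smaller: the intermediate fraction 40/13 is closer to x than 3/1.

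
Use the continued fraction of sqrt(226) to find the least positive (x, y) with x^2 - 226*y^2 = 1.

First expand sqrt(226) as a continued fraction. With x_i = (sqrt(226) + m_i)/d_i and (m_0, d_0) = (0, 1): a_0 = floor(sqrt(226)) = 15, since 15^2 = 225 <= 226 < 256 = 16^2.
Iterate m_{i+1} = d_i*a_i - m_i, d_{i+1} = (226 - m_{i+1}^2)/d_i, a_{i+1} = floor((a_0 + m_{i+1})/d_{i+1}):
  m_1 = 1*15 - 0 = 15, d_1 = (226 - 15^2)/1 = 1/1 = 1, a_1 = floor((15 + 15)/1) = 30.
  m_2 = 1*30 - 15 = 15, d_2 = (226 - 15^2)/1 = 1/1 = 1: (m_2, d_2) = (m_1, d_1) = (15, 1), so from here the quotient a_1 repeats; the period length is 1.
So sqrt(226) = [15; (30)] with period length k = 1.
k is odd, so (p_{k-1}, q_{k-1}) only solves x^2 - 226y^2 = -1 and the fundamental solution of x^2 - 226y^2 = 1 is (p_{2k-1}, q_{2k-1}) = (p_1, q_1); compute convergents through index 1, running through the period twice.
Convergents (p_i = a_i*p_{i-1} + p_{i-2}, q_i = a_i*q_{i-1} + q_{i-2} with p_{-2}=0, p_{-1}=1, q_{-2}=1, q_{-1}=0):
  i=0: a_0=15, p_0 = 15*1 + 0 = 15, q_0 = 15*0 + 1 = 1.
  i=1: a_1=30, p_1 = 30*15 + 1 = 451, q_1 = 30*1 + 0 = 30.
Indeed p_0^2 - 226*q_0^2 = 225 - 226 = -1, not +1.
Check: 451^2 - 226*30^2 = 203401 - 203400 = 1, so (x, y) = (451, 30) solves the equation, and by the theorem it is the least positive solution.

(x, y) = (451, 30)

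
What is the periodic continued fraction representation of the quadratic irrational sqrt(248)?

Write x_i = (sqrt(248) + m_i)/d_i with (m_0, d_0) = (0, 1). a_0 = floor(sqrt(248)) = 15, since 15^2 = 225 <= 248 < 256 = 16^2.
Iterate m_{i+1} = d_i*a_i - m_i, d_{i+1} = (248 - m_{i+1}^2)/d_i, a_{i+1} = floor((a_0 + m_{i+1})/d_{i+1}):
  m_1 = 1*15 - 0 = 15, d_1 = (248 - 15^2)/1 = 23/1 = 23, a_1 = floor((15 + 15)/23) = 1.
  m_2 = 23*1 - 15 = 8, d_2 = (248 - 8^2)/23 = 184/23 = 8, a_2 = floor((15 + 8)/8) = 2.
  m_3 = 8*2 - 8 = 8, d_3 = (248 - 8^2)/8 = 184/8 = 23, a_3 = floor((15 + 8)/23) = 1.
  m_4 = 23*1 - 8 = 15, d_4 = (248 - 15^2)/23 = 23/23 = 1, a_4 = floor((15 + 15)/1) = 30.
  m_5 = 1*30 - 15 = 15, d_5 = (248 - 15^2)/1 = 23/1 = 23: (m_5, d_5) = (m_1, d_1) = (15, 23), so from here the quotients repeat a_1, ..., a_4; the period length is 4.
Hence the expansion of sqrt(248) is a_0 = 15 followed by the repeating block 1, 2, 1, 30 (period 4).

[15; (1, 2, 1, 30)]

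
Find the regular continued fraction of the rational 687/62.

Run the Euclidean algorithm on 687 and 62; the successive quotients are the partial quotients a_0, a_1, ... (each step inverts the fractional part left over by the previous one):
  687 = 11*62 + 5, so a_0 = 11.
  62 = 12*5 + 2, so a_1 = 12.
  5 = 2*2 + 1, so a_2 = 2.
  2 = 2*1 + 0, so a_3 = 2.
The remainder reaches 0 after 4 divisions, so the expansion has 4 partial quotients, read off in order.

[11; 12, 2, 2]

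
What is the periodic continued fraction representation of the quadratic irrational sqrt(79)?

[8; (1, 7, 1, 16)]

Write x_i = (sqrt(79) + m_i)/d_i with (m_0, d_0) = (0, 1). a_0 = floor(sqrt(79)) = 8, since 8^2 = 64 <= 79 < 81 = 9^2.
Iterate m_{i+1} = d_i*a_i - m_i, d_{i+1} = (79 - m_{i+1}^2)/d_i, a_{i+1} = floor((a_0 + m_{i+1})/d_{i+1}):
  m_1 = 1*8 - 0 = 8, d_1 = (79 - 8^2)/1 = 15/1 = 15, a_1 = floor((8 + 8)/15) = 1.
  m_2 = 15*1 - 8 = 7, d_2 = (79 - 7^2)/15 = 30/15 = 2, a_2 = floor((8 + 7)/2) = 7.
  m_3 = 2*7 - 7 = 7, d_3 = (79 - 7^2)/2 = 30/2 = 15, a_3 = floor((8 + 7)/15) = 1.
  m_4 = 15*1 - 7 = 8, d_4 = (79 - 8^2)/15 = 15/15 = 1, a_4 = floor((8 + 8)/1) = 16.
  m_5 = 1*16 - 8 = 8, d_5 = (79 - 8^2)/1 = 15/1 = 15: (m_5, d_5) = (m_1, d_1) = (8, 15), so from here the quotients repeat a_1, ..., a_4; the period length is 4.
Hence the expansion of sqrt(79) is a_0 = 8 followed by the repeating block 1, 7, 1, 16 (period 4).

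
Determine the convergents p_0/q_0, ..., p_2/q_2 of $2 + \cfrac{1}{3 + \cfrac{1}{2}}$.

Using the convergent recurrence p_i = a_i*p_{i-1} + p_{i-2}, q_i = a_i*q_{i-1} + q_{i-2} with p_{-2}=0, p_{-1}=1, q_{-2}=1, q_{-1}=0:
  i=0: a_0=2, p_0 = 2*1 + 0 = 2, q_0 = 2*0 + 1 = 1.
  i=1: a_1=3, p_1 = 3*2 + 1 = 7, q_1 = 3*1 + 0 = 3.
  i=2: a_2=2, p_2 = 2*7 + 2 = 16, q_2 = 2*3 + 1 = 7.

2/1, 7/3, 16/7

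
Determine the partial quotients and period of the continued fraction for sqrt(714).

Write x_i = (sqrt(714) + m_i)/d_i with (m_0, d_0) = (0, 1). a_0 = floor(sqrt(714)) = 26, since 26^2 = 676 <= 714 < 729 = 27^2.
Iterate m_{i+1} = d_i*a_i - m_i, d_{i+1} = (714 - m_{i+1}^2)/d_i, a_{i+1} = floor((a_0 + m_{i+1})/d_{i+1}):
  m_1 = 1*26 - 0 = 26, d_1 = (714 - 26^2)/1 = 38/1 = 38, a_1 = floor((26 + 26)/38) = 1.
  m_2 = 38*1 - 26 = 12, d_2 = (714 - 12^2)/38 = 570/38 = 15, a_2 = floor((26 + 12)/15) = 2.
  m_3 = 15*2 - 12 = 18, d_3 = (714 - 18^2)/15 = 390/15 = 26, a_3 = floor((26 + 18)/26) = 1.
  m_4 = 26*1 - 18 = 8, d_4 = (714 - 8^2)/26 = 650/26 = 25, a_4 = floor((26 + 8)/25) = 1.
  m_5 = 25*1 - 8 = 17, d_5 = (714 - 17^2)/25 = 425/25 = 17, a_5 = floor((26 + 17)/17) = 2.
  m_6 = 17*2 - 17 = 17, d_6 = (714 - 17^2)/17 = 425/17 = 25, a_6 = floor((26 + 17)/25) = 1.
  m_7 = 25*1 - 17 = 8, d_7 = (714 - 8^2)/25 = 650/25 = 26, a_7 = floor((26 + 8)/26) = 1.
  m_8 = 26*1 - 8 = 18, d_8 = (714 - 18^2)/26 = 390/26 = 15, a_8 = floor((26 + 18)/15) = 2.
  m_9 = 15*2 - 18 = 12, d_9 = (714 - 12^2)/15 = 570/15 = 38, a_9 = floor((26 + 12)/38) = 1.
  m_10 = 38*1 - 12 = 26, d_10 = (714 - 26^2)/38 = 38/38 = 1, a_10 = floor((26 + 26)/1) = 52.
  m_11 = 1*52 - 26 = 26, d_11 = (714 - 26^2)/1 = 38/1 = 38: (m_11, d_11) = (m_1, d_1) = (26, 38), so from here the quotients repeat a_1, ..., a_10; the period length is 10.
Hence the expansion of sqrt(714) is a_0 = 26 followed by the repeating block 1, 2, 1, 1, 2, 1, 1, 2, 1, 52 (period 10).

[26; (1, 2, 1, 1, 2, 1, 1, 2, 1, 52)]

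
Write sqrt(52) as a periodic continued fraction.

Write x_i = (sqrt(52) + m_i)/d_i with (m_0, d_0) = (0, 1). a_0 = floor(sqrt(52)) = 7, since 7^2 = 49 <= 52 < 64 = 8^2.
Iterate m_{i+1} = d_i*a_i - m_i, d_{i+1} = (52 - m_{i+1}^2)/d_i, a_{i+1} = floor((a_0 + m_{i+1})/d_{i+1}):
  m_1 = 1*7 - 0 = 7, d_1 = (52 - 7^2)/1 = 3/1 = 3, a_1 = floor((7 + 7)/3) = 4.
  m_2 = 3*4 - 7 = 5, d_2 = (52 - 5^2)/3 = 27/3 = 9, a_2 = floor((7 + 5)/9) = 1.
  m_3 = 9*1 - 5 = 4, d_3 = (52 - 4^2)/9 = 36/9 = 4, a_3 = floor((7 + 4)/4) = 2.
  m_4 = 4*2 - 4 = 4, d_4 = (52 - 4^2)/4 = 36/4 = 9, a_4 = floor((7 + 4)/9) = 1.
  m_5 = 9*1 - 4 = 5, d_5 = (52 - 5^2)/9 = 27/9 = 3, a_5 = floor((7 + 5)/3) = 4.
  m_6 = 3*4 - 5 = 7, d_6 = (52 - 7^2)/3 = 3/3 = 1, a_6 = floor((7 + 7)/1) = 14.
  m_7 = 1*14 - 7 = 7, d_7 = (52 - 7^2)/1 = 3/1 = 3: (m_7, d_7) = (m_1, d_1) = (7, 3), so from here the quotients repeat a_1, ..., a_6; the period length is 6.
Hence the expansion of sqrt(52) is a_0 = 7 followed by the repeating block 4, 1, 2, 1, 4, 14 (period 6).

[7; (4, 1, 2, 1, 4, 14)]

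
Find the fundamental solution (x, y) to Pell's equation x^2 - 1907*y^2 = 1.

(x, y) = (17162, 393)

First expand sqrt(1907) as a continued fraction. With x_i = (sqrt(1907) + m_i)/d_i and (m_0, d_0) = (0, 1): a_0 = floor(sqrt(1907)) = 43, since 43^2 = 1849 <= 1907 < 1936 = 44^2.
Iterate m_{i+1} = d_i*a_i - m_i, d_{i+1} = (1907 - m_{i+1}^2)/d_i, a_{i+1} = floor((a_0 + m_{i+1})/d_{i+1}):
  m_1 = 1*43 - 0 = 43, d_1 = (1907 - 43^2)/1 = 58/1 = 58, a_1 = floor((43 + 43)/58) = 1.
  m_2 = 58*1 - 43 = 15, d_2 = (1907 - 15^2)/58 = 1682/58 = 29, a_2 = floor((43 + 15)/29) = 2.
  m_3 = 29*2 - 15 = 43, d_3 = (1907 - 43^2)/29 = 58/29 = 2, a_3 = floor((43 + 43)/2) = 43.
  m_4 = 2*43 - 43 = 43, d_4 = (1907 - 43^2)/2 = 58/2 = 29, a_4 = floor((43 + 43)/29) = 2.
  m_5 = 29*2 - 43 = 15, d_5 = (1907 - 15^2)/29 = 1682/29 = 58, a_5 = floor((43 + 15)/58) = 1.
  m_6 = 58*1 - 15 = 43, d_6 = (1907 - 43^2)/58 = 58/58 = 1, a_6 = floor((43 + 43)/1) = 86.
  m_7 = 1*86 - 43 = 43, d_7 = (1907 - 43^2)/1 = 58/1 = 58: (m_7, d_7) = (m_1, d_1) = (43, 58), so from here the quotients repeat a_1, ..., a_6; the period length is 6.
So sqrt(1907) = [43; (1, 2, 43, 2, 1, 86)] with period length k = 6.
k is even, so the fundamental solution of x^2 - 1907y^2 = 1 is (p_{k-1}, q_{k-1}) = (p_5, q_5); compute convergents through index 5.
Convergents (p_i = a_i*p_{i-1} + p_{i-2}, q_i = a_i*q_{i-1} + q_{i-2} with p_{-2}=0, p_{-1}=1, q_{-2}=1, q_{-1}=0):
  i=0: a_0=43, p_0 = 43*1 + 0 = 43, q_0 = 43*0 + 1 = 1.
  i=1: a_1=1, p_1 = 1*43 + 1 = 44, q_1 = 1*1 + 0 = 1.
  i=2: a_2=2, p_2 = 2*44 + 43 = 131, q_2 = 2*1 + 1 = 3.
  i=3: a_3=43, p_3 = 43*131 + 44 = 5677, q_3 = 43*3 + 1 = 130.
  i=4: a_4=2, p_4 = 2*5677 + 131 = 11485, q_4 = 2*130 + 3 = 263.
  i=5: a_5=1, p_5 = 1*11485 + 5677 = 17162, q_5 = 1*263 + 130 = 393.
Check: 17162^2 - 1907*393^2 = 294534244 - 294534243 = 1, so (x, y) = (17162, 393) solves the equation, and by the theorem it is the least positive solution.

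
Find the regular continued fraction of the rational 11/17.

Run the Euclidean algorithm on 11 and 17; the successive quotients are the partial quotients a_0, a_1, ... (each step inverts the fractional part left over by the previous one):
  11 = 0*17 + 11, so a_0 = 0.
  17 = 1*11 + 6, so a_1 = 1.
  11 = 1*6 + 5, so a_2 = 1.
  6 = 1*5 + 1, so a_3 = 1.
  5 = 5*1 + 0, so a_4 = 5.
The remainder reaches 0 after 5 divisions, so the expansion has 5 partial quotients, read off in order.

[0; 1, 1, 1, 5]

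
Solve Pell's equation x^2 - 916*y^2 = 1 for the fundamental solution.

First expand sqrt(916) as a continued fraction. With x_i = (sqrt(916) + m_i)/d_i and (m_0, d_0) = (0, 1): a_0 = floor(sqrt(916)) = 30, since 30^2 = 900 <= 916 < 961 = 31^2.
Iterate m_{i+1} = d_i*a_i - m_i, d_{i+1} = (916 - m_{i+1}^2)/d_i, a_{i+1} = floor((a_0 + m_{i+1})/d_{i+1}):
  m_1 = 1*30 - 0 = 30, d_1 = (916 - 30^2)/1 = 16/1 = 16, a_1 = floor((30 + 30)/16) = 3.
  m_2 = 16*3 - 30 = 18, d_2 = (916 - 18^2)/16 = 592/16 = 37, a_2 = floor((30 + 18)/37) = 1.
  m_3 = 37*1 - 18 = 19, d_3 = (916 - 19^2)/37 = 555/37 = 15, a_3 = floor((30 + 19)/15) = 3.
  m_4 = 15*3 - 19 = 26, d_4 = (916 - 26^2)/15 = 240/15 = 16, a_4 = floor((30 + 26)/16) = 3.
  m_5 = 16*3 - 26 = 22, d_5 = (916 - 22^2)/16 = 432/16 = 27, a_5 = floor((30 + 22)/27) = 1.
  m_6 = 27*1 - 22 = 5, d_6 = (916 - 5^2)/27 = 891/27 = 33, a_6 = floor((30 + 5)/33) = 1.
  m_7 = 33*1 - 5 = 28, d_7 = (916 - 28^2)/33 = 132/33 = 4, a_7 = floor((30 + 28)/4) = 14.
  m_8 = 4*14 - 28 = 28, d_8 = (916 - 28^2)/4 = 132/4 = 33, a_8 = floor((30 + 28)/33) = 1.
  m_9 = 33*1 - 28 = 5, d_9 = (916 - 5^2)/33 = 891/33 = 27, a_9 = floor((30 + 5)/27) = 1.
  m_10 = 27*1 - 5 = 22, d_10 = (916 - 22^2)/27 = 432/27 = 16, a_10 = floor((30 + 22)/16) = 3.
  m_11 = 16*3 - 22 = 26, d_11 = (916 - 26^2)/16 = 240/16 = 15, a_11 = floor((30 + 26)/15) = 3.
  m_12 = 15*3 - 26 = 19, d_12 = (916 - 19^2)/15 = 555/15 = 37, a_12 = floor((30 + 19)/37) = 1.
  m_13 = 37*1 - 19 = 18, d_13 = (916 - 18^2)/37 = 592/37 = 16, a_13 = floor((30 + 18)/16) = 3.
  m_14 = 16*3 - 18 = 30, d_14 = (916 - 30^2)/16 = 16/16 = 1, a_14 = floor((30 + 30)/1) = 60.
  m_15 = 1*60 - 30 = 30, d_15 = (916 - 30^2)/1 = 16/1 = 16: (m_15, d_15) = (m_1, d_1) = (30, 16), so from here the quotients repeat a_1, ..., a_14; the period length is 14.
So sqrt(916) = [30; (3, 1, 3, 3, 1, 1, 14, 1, 1, 3, 3, 1, 3, 60)] with period length k = 14.
k is even, so the fundamental solution of x^2 - 916y^2 = 1 is (p_{k-1}, q_{k-1}) = (p_13, q_13); compute convergents through index 13.
Convergents (p_i = a_i*p_{i-1} + p_{i-2}, q_i = a_i*q_{i-1} + q_{i-2} with p_{-2}=0, p_{-1}=1, q_{-2}=1, q_{-1}=0):
  i=0: a_0=30, p_0 = 30*1 + 0 = 30, q_0 = 30*0 + 1 = 1.
  i=1: a_1=3, p_1 = 3*30 + 1 = 91, q_1 = 3*1 + 0 = 3.
  i=2: a_2=1, p_2 = 1*91 + 30 = 121, q_2 = 1*3 + 1 = 4.
  i=3: a_3=3, p_3 = 3*121 + 91 = 454, q_3 = 3*4 + 3 = 15.
  i=4: a_4=3, p_4 = 3*454 + 121 = 1483, q_4 = 3*15 + 4 = 49.
  i=5: a_5=1, p_5 = 1*1483 + 454 = 1937, q_5 = 1*49 + 15 = 64.
  i=6: a_6=1, p_6 = 1*1937 + 1483 = 3420, q_6 = 1*64 + 49 = 113.
  i=7: a_7=14, p_7 = 14*3420 + 1937 = 49817, q_7 = 14*113 + 64 = 1646.
  i=8: a_8=1, p_8 = 1*49817 + 3420 = 53237, q_8 = 1*1646 + 113 = 1759.
  i=9: a_9=1, p_9 = 1*53237 + 49817 = 103054, q_9 = 1*1759 + 1646 = 3405.
  i=10: a_10=3, p_10 = 3*103054 + 53237 = 362399, q_10 = 3*3405 + 1759 = 11974.
  i=11: a_11=3, p_11 = 3*362399 + 103054 = 1190251, q_11 = 3*11974 + 3405 = 39327.
  i=12: a_12=1, p_12 = 1*1190251 + 362399 = 1552650, q_12 = 1*39327 + 11974 = 51301.
  i=13: a_13=3, p_13 = 3*1552650 + 1190251 = 5848201, q_13 = 3*51301 + 39327 = 193230.
Check: 5848201^2 - 916*193230^2 = 34201454936401 - 34201454936400 = 1, so (x, y) = (5848201, 193230) solves the equation, and by the theorem it is the least positive solution.

(x, y) = (5848201, 193230)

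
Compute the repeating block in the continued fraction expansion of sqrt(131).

[11; (2, 4, 11, 4, 2, 22)]

Write x_i = (sqrt(131) + m_i)/d_i with (m_0, d_0) = (0, 1). a_0 = floor(sqrt(131)) = 11, since 11^2 = 121 <= 131 < 144 = 12^2.
Iterate m_{i+1} = d_i*a_i - m_i, d_{i+1} = (131 - m_{i+1}^2)/d_i, a_{i+1} = floor((a_0 + m_{i+1})/d_{i+1}):
  m_1 = 1*11 - 0 = 11, d_1 = (131 - 11^2)/1 = 10/1 = 10, a_1 = floor((11 + 11)/10) = 2.
  m_2 = 10*2 - 11 = 9, d_2 = (131 - 9^2)/10 = 50/10 = 5, a_2 = floor((11 + 9)/5) = 4.
  m_3 = 5*4 - 9 = 11, d_3 = (131 - 11^2)/5 = 10/5 = 2, a_3 = floor((11 + 11)/2) = 11.
  m_4 = 2*11 - 11 = 11, d_4 = (131 - 11^2)/2 = 10/2 = 5, a_4 = floor((11 + 11)/5) = 4.
  m_5 = 5*4 - 11 = 9, d_5 = (131 - 9^2)/5 = 50/5 = 10, a_5 = floor((11 + 9)/10) = 2.
  m_6 = 10*2 - 9 = 11, d_6 = (131 - 11^2)/10 = 10/10 = 1, a_6 = floor((11 + 11)/1) = 22.
  m_7 = 1*22 - 11 = 11, d_7 = (131 - 11^2)/1 = 10/1 = 10: (m_7, d_7) = (m_1, d_1) = (11, 10), so from here the quotients repeat a_1, ..., a_6; the period length is 6.
Hence the expansion of sqrt(131) is a_0 = 11 followed by the repeating block 2, 4, 11, 4, 2, 22 (period 6).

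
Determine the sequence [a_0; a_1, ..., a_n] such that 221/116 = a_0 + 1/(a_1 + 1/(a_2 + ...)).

Run the Euclidean algorithm on 221 and 116; the successive quotients are the partial quotients a_0, a_1, ... (each step inverts the fractional part left over by the previous one):
  221 = 1*116 + 105, so a_0 = 1.
  116 = 1*105 + 11, so a_1 = 1.
  105 = 9*11 + 6, so a_2 = 9.
  11 = 1*6 + 5, so a_3 = 1.
  6 = 1*5 + 1, so a_4 = 1.
  5 = 5*1 + 0, so a_5 = 5.
The remainder reaches 0 after 6 divisions, so the expansion has 6 partial quotients, read off in order.

[1; 1, 9, 1, 1, 5]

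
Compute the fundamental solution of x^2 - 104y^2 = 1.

First expand sqrt(104) as a continued fraction. With x_i = (sqrt(104) + m_i)/d_i and (m_0, d_0) = (0, 1): a_0 = floor(sqrt(104)) = 10, since 10^2 = 100 <= 104 < 121 = 11^2.
Iterate m_{i+1} = d_i*a_i - m_i, d_{i+1} = (104 - m_{i+1}^2)/d_i, a_{i+1} = floor((a_0 + m_{i+1})/d_{i+1}):
  m_1 = 1*10 - 0 = 10, d_1 = (104 - 10^2)/1 = 4/1 = 4, a_1 = floor((10 + 10)/4) = 5.
  m_2 = 4*5 - 10 = 10, d_2 = (104 - 10^2)/4 = 4/4 = 1, a_2 = floor((10 + 10)/1) = 20.
  m_3 = 1*20 - 10 = 10, d_3 = (104 - 10^2)/1 = 4/1 = 4: (m_3, d_3) = (m_1, d_1) = (10, 4), so from here the quotients repeat a_1, a_2; the period length is 2.
So sqrt(104) = [10; (5, 20)] with period length k = 2.
k is even, so the fundamental solution of x^2 - 104y^2 = 1 is (p_{k-1}, q_{k-1}) = (p_1, q_1); compute convergents through index 1.
Convergents (p_i = a_i*p_{i-1} + p_{i-2}, q_i = a_i*q_{i-1} + q_{i-2} with p_{-2}=0, p_{-1}=1, q_{-2}=1, q_{-1}=0):
  i=0: a_0=10, p_0 = 10*1 + 0 = 10, q_0 = 10*0 + 1 = 1.
  i=1: a_1=5, p_1 = 5*10 + 1 = 51, q_1 = 5*1 + 0 = 5.
Check: 51^2 - 104*5^2 = 2601 - 2600 = 1, so (x, y) = (51, 5) solves the equation, and by the theorem it is the least positive solution.

(x, y) = (51, 5)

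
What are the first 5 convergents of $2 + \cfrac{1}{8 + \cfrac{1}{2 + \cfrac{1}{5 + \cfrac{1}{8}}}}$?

2/1, 17/8, 36/17, 197/93, 1612/761

Using the convergent recurrence p_i = a_i*p_{i-1} + p_{i-2}, q_i = a_i*q_{i-1} + q_{i-2} with p_{-2}=0, p_{-1}=1, q_{-2}=1, q_{-1}=0:
  i=0: a_0=2, p_0 = 2*1 + 0 = 2, q_0 = 2*0 + 1 = 1.
  i=1: a_1=8, p_1 = 8*2 + 1 = 17, q_1 = 8*1 + 0 = 8.
  i=2: a_2=2, p_2 = 2*17 + 2 = 36, q_2 = 2*8 + 1 = 17.
  i=3: a_3=5, p_3 = 5*36 + 17 = 197, q_3 = 5*17 + 8 = 93.
  i=4: a_4=8, p_4 = 8*197 + 36 = 1612, q_4 = 8*93 + 17 = 761.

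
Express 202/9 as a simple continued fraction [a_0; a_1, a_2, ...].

Run the Euclidean algorithm on 202 and 9; the successive quotients are the partial quotients a_0, a_1, ... (each step inverts the fractional part left over by the previous one):
  202 = 22*9 + 4, so a_0 = 22.
  9 = 2*4 + 1, so a_1 = 2.
  4 = 4*1 + 0, so a_2 = 4.
The remainder reaches 0 after 3 divisions, so the expansion has 3 partial quotients, read off in order.

[22; 2, 4]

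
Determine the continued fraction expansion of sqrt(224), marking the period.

Write x_i = (sqrt(224) + m_i)/d_i with (m_0, d_0) = (0, 1). a_0 = floor(sqrt(224)) = 14, since 14^2 = 196 <= 224 < 225 = 15^2.
Iterate m_{i+1} = d_i*a_i - m_i, d_{i+1} = (224 - m_{i+1}^2)/d_i, a_{i+1} = floor((a_0 + m_{i+1})/d_{i+1}):
  m_1 = 1*14 - 0 = 14, d_1 = (224 - 14^2)/1 = 28/1 = 28, a_1 = floor((14 + 14)/28) = 1.
  m_2 = 28*1 - 14 = 14, d_2 = (224 - 14^2)/28 = 28/28 = 1, a_2 = floor((14 + 14)/1) = 28.
  m_3 = 1*28 - 14 = 14, d_3 = (224 - 14^2)/1 = 28/1 = 28: (m_3, d_3) = (m_1, d_1) = (14, 28), so from here the quotients repeat a_1, a_2; the period length is 2.
Hence the expansion of sqrt(224) is a_0 = 14 followed by the repeating block 1, 28 (period 2).

[14; (1, 28)]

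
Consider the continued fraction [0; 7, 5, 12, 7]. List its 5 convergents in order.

0/1, 1/7, 5/36, 61/439, 432/3109

Using the convergent recurrence p_i = a_i*p_{i-1} + p_{i-2}, q_i = a_i*q_{i-1} + q_{i-2} with p_{-2}=0, p_{-1}=1, q_{-2}=1, q_{-1}=0:
  i=0: a_0=0, p_0 = 0*1 + 0 = 0, q_0 = 0*0 + 1 = 1.
  i=1: a_1=7, p_1 = 7*0 + 1 = 1, q_1 = 7*1 + 0 = 7.
  i=2: a_2=5, p_2 = 5*1 + 0 = 5, q_2 = 5*7 + 1 = 36.
  i=3: a_3=12, p_3 = 12*5 + 1 = 61, q_3 = 12*36 + 7 = 439.
  i=4: a_4=7, p_4 = 7*61 + 5 = 432, q_4 = 7*439 + 36 = 3109.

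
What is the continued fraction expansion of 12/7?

[1; 1, 2, 2]

Run the Euclidean algorithm on 12 and 7; the successive quotients are the partial quotients a_0, a_1, ... (each step inverts the fractional part left over by the previous one):
  12 = 1*7 + 5, so a_0 = 1.
  7 = 1*5 + 2, so a_1 = 1.
  5 = 2*2 + 1, so a_2 = 2.
  2 = 2*1 + 0, so a_3 = 2.
The remainder reaches 0 after 4 divisions, so the expansion has 4 partial quotients, read off in order.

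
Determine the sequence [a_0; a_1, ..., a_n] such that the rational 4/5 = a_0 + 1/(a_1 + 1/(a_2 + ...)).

[0; 1, 4]

Run the Euclidean algorithm on 4 and 5; the successive quotients are the partial quotients a_0, a_1, ... (each step inverts the fractional part left over by the previous one):
  4 = 0*5 + 4, so a_0 = 0.
  5 = 1*4 + 1, so a_1 = 1.
  4 = 4*1 + 0, so a_2 = 4.
The remainder reaches 0 after 3 divisions, so the expansion has 3 partial quotients, read off in order.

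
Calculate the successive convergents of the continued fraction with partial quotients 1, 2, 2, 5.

Using the convergent recurrence p_i = a_i*p_{i-1} + p_{i-2}, q_i = a_i*q_{i-1} + q_{i-2} with p_{-2}=0, p_{-1}=1, q_{-2}=1, q_{-1}=0:
  i=0: a_0=1, p_0 = 1*1 + 0 = 1, q_0 = 1*0 + 1 = 1.
  i=1: a_1=2, p_1 = 2*1 + 1 = 3, q_1 = 2*1 + 0 = 2.
  i=2: a_2=2, p_2 = 2*3 + 1 = 7, q_2 = 2*2 + 1 = 5.
  i=3: a_3=5, p_3 = 5*7 + 3 = 38, q_3 = 5*5 + 2 = 27.

1/1, 3/2, 7/5, 38/27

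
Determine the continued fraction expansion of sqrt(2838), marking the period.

[53; (3, 1, 1, 1, 52, 1, 1, 1, 3, 106)]

Write x_i = (sqrt(2838) + m_i)/d_i with (m_0, d_0) = (0, 1). a_0 = floor(sqrt(2838)) = 53, since 53^2 = 2809 <= 2838 < 2916 = 54^2.
Iterate m_{i+1} = d_i*a_i - m_i, d_{i+1} = (2838 - m_{i+1}^2)/d_i, a_{i+1} = floor((a_0 + m_{i+1})/d_{i+1}):
  m_1 = 1*53 - 0 = 53, d_1 = (2838 - 53^2)/1 = 29/1 = 29, a_1 = floor((53 + 53)/29) = 3.
  m_2 = 29*3 - 53 = 34, d_2 = (2838 - 34^2)/29 = 1682/29 = 58, a_2 = floor((53 + 34)/58) = 1.
  m_3 = 58*1 - 34 = 24, d_3 = (2838 - 24^2)/58 = 2262/58 = 39, a_3 = floor((53 + 24)/39) = 1.
  m_4 = 39*1 - 24 = 15, d_4 = (2838 - 15^2)/39 = 2613/39 = 67, a_4 = floor((53 + 15)/67) = 1.
  m_5 = 67*1 - 15 = 52, d_5 = (2838 - 52^2)/67 = 134/67 = 2, a_5 = floor((53 + 52)/2) = 52.
  m_6 = 2*52 - 52 = 52, d_6 = (2838 - 52^2)/2 = 134/2 = 67, a_6 = floor((53 + 52)/67) = 1.
  m_7 = 67*1 - 52 = 15, d_7 = (2838 - 15^2)/67 = 2613/67 = 39, a_7 = floor((53 + 15)/39) = 1.
  m_8 = 39*1 - 15 = 24, d_8 = (2838 - 24^2)/39 = 2262/39 = 58, a_8 = floor((53 + 24)/58) = 1.
  m_9 = 58*1 - 24 = 34, d_9 = (2838 - 34^2)/58 = 1682/58 = 29, a_9 = floor((53 + 34)/29) = 3.
  m_10 = 29*3 - 34 = 53, d_10 = (2838 - 53^2)/29 = 29/29 = 1, a_10 = floor((53 + 53)/1) = 106.
  m_11 = 1*106 - 53 = 53, d_11 = (2838 - 53^2)/1 = 29/1 = 29: (m_11, d_11) = (m_1, d_1) = (53, 29), so from here the quotients repeat a_1, ..., a_10; the period length is 10.
Hence the expansion of sqrt(2838) is a_0 = 53 followed by the repeating block 3, 1, 1, 1, 52, 1, 1, 1, 3, 106 (period 10).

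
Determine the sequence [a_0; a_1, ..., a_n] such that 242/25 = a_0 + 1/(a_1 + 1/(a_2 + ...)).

[9; 1, 2, 8]

Run the Euclidean algorithm on 242 and 25; the successive quotients are the partial quotients a_0, a_1, ... (each step inverts the fractional part left over by the previous one):
  242 = 9*25 + 17, so a_0 = 9.
  25 = 1*17 + 8, so a_1 = 1.
  17 = 2*8 + 1, so a_2 = 2.
  8 = 8*1 + 0, so a_3 = 8.
The remainder reaches 0 after 4 divisions, so the expansion has 4 partial quotients, read off in order.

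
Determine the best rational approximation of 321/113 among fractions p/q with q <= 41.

71/25

Expand x = 321/113 as a continued fraction with the Euclidean algorithm:
  321 = 2*113 + 95, so a_0 = 2.
  113 = 1*95 + 18, so a_1 = 1.
  95 = 5*18 + 5, so a_2 = 5.
  18 = 3*5 + 3, so a_3 = 3.
  5 = 1*3 + 2, so a_4 = 1.
  3 = 1*2 + 1, so a_5 = 1.
  2 = 2*1 + 0, so a_6 = 2.
so x = [2; 1, 5, 3, 1, 1, 2].
Convergents (p_i = a_i*p_{i-1} + p_{i-2}, q_i = a_i*q_{i-1} + q_{i-2} with p_{-2}=0, p_{-1}=1, q_{-2}=1, q_{-1}=0), until the denominator exceeds 41:
  i=0: a_0=2, p_0 = 2*1 + 0 = 2, q_0 = 2*0 + 1 = 1.
  i=1: a_1=1, p_1 = 1*2 + 1 = 3, q_1 = 1*1 + 0 = 1.
  i=2: a_2=5, p_2 = 5*3 + 2 = 17, q_2 = 5*1 + 1 = 6.
  i=3: a_3=3, p_3 = 3*17 + 3 = 54, q_3 = 3*6 + 1 = 19.
  i=4: a_4=1, p_4 = 1*54 + 17 = 71, q_4 = 1*19 + 6 = 25.
  i=5: a_5=1, p_5 = 1*71 + 54 = 125, q_5 = 1*25 + 19 = 44.
q_5 = 44 > 41, so the last convergent with denominator <= 41 is p_4/q_4 = 71/25.
The closest fraction with denominator <= 41 is either p_4/q_4 or the intermediate fraction (k*p_4 + p_3)/(k*q_4 + q_3) with the largest k >= 1 whose denominator stays <= 41; these approach x as k grows, and every other convergent or intermediate fraction in range is farther away.
Largest k: floor((41 - q_3)/q_4) = floor((41 - 19)/25) = 0.
Since k = 0, no intermediate fraction beyond p_4/q_4 has denominator <= 41, so the convergent 71/25 is the closest (its error is |321*25 - 71*113|/(113*25) = 2/2825).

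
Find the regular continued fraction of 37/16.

[2; 3, 5]

Run the Euclidean algorithm on 37 and 16; the successive quotients are the partial quotients a_0, a_1, ... (each step inverts the fractional part left over by the previous one):
  37 = 2*16 + 5, so a_0 = 2.
  16 = 3*5 + 1, so a_1 = 3.
  5 = 5*1 + 0, so a_2 = 5.
The remainder reaches 0 after 3 divisions, so the expansion has 3 partial quotients, read off in order.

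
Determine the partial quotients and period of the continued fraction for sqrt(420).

[20; (2, 40)]

Write x_i = (sqrt(420) + m_i)/d_i with (m_0, d_0) = (0, 1). a_0 = floor(sqrt(420)) = 20, since 20^2 = 400 <= 420 < 441 = 21^2.
Iterate m_{i+1} = d_i*a_i - m_i, d_{i+1} = (420 - m_{i+1}^2)/d_i, a_{i+1} = floor((a_0 + m_{i+1})/d_{i+1}):
  m_1 = 1*20 - 0 = 20, d_1 = (420 - 20^2)/1 = 20/1 = 20, a_1 = floor((20 + 20)/20) = 2.
  m_2 = 20*2 - 20 = 20, d_2 = (420 - 20^2)/20 = 20/20 = 1, a_2 = floor((20 + 20)/1) = 40.
  m_3 = 1*40 - 20 = 20, d_3 = (420 - 20^2)/1 = 20/1 = 20: (m_3, d_3) = (m_1, d_1) = (20, 20), so from here the quotients repeat a_1, a_2; the period length is 2.
Hence the expansion of sqrt(420) is a_0 = 20 followed by the repeating block 2, 40 (period 2).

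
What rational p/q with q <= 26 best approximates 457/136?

Expand x = 457/136 as a continued fraction with the Euclidean algorithm:
  457 = 3*136 + 49, so a_0 = 3.
  136 = 2*49 + 38, so a_1 = 2.
  49 = 1*38 + 11, so a_2 = 1.
  38 = 3*11 + 5, so a_3 = 3.
  11 = 2*5 + 1, so a_4 = 2.
  5 = 5*1 + 0, so a_5 = 5.
so x = [3; 2, 1, 3, 2, 5].
Convergents (p_i = a_i*p_{i-1} + p_{i-2}, q_i = a_i*q_{i-1} + q_{i-2} with p_{-2}=0, p_{-1}=1, q_{-2}=1, q_{-1}=0), until the denominator exceeds 26:
  i=0: a_0=3, p_0 = 3*1 + 0 = 3, q_0 = 3*0 + 1 = 1.
  i=1: a_1=2, p_1 = 2*3 + 1 = 7, q_1 = 2*1 + 0 = 2.
  i=2: a_2=1, p_2 = 1*7 + 3 = 10, q_2 = 1*2 + 1 = 3.
  i=3: a_3=3, p_3 = 3*10 + 7 = 37, q_3 = 3*3 + 2 = 11.
  i=4: a_4=2, p_4 = 2*37 + 10 = 84, q_4 = 2*11 + 3 = 25.
  i=5: a_5=5, p_5 = 5*84 + 37 = 457, q_5 = 5*25 + 11 = 136.
q_5 = 136 > 26, so the last convergent with denominator <= 26 is p_4/q_4 = 84/25.
The closest fraction with denominator <= 26 is either p_4/q_4 or the intermediate fraction (k*p_4 + p_3)/(k*q_4 + q_3) with the largest k >= 1 whose denominator stays <= 26; these approach x as k grows, and every other convergent or intermediate fraction in range is farther away.
Largest k: floor((26 - q_3)/q_4) = floor((26 - 11)/25) = 0.
Since k = 0, no intermediate fraction beyond p_4/q_4 has denominator <= 26, so the convergent 84/25 is the closest (its error is |457*25 - 84*136|/(136*25) = 1/3400).

84/25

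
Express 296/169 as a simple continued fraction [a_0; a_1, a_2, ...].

[1; 1, 3, 42]

Run the Euclidean algorithm on 296 and 169; the successive quotients are the partial quotients a_0, a_1, ... (each step inverts the fractional part left over by the previous one):
  296 = 1*169 + 127, so a_0 = 1.
  169 = 1*127 + 42, so a_1 = 1.
  127 = 3*42 + 1, so a_2 = 3.
  42 = 42*1 + 0, so a_3 = 42.
The remainder reaches 0 after 4 divisions, so the expansion has 4 partial quotients, read off in order.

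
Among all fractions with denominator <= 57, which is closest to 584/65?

512/57

Expand x = 584/65 as a continued fraction with the Euclidean algorithm:
  584 = 8*65 + 64, so a_0 = 8.
  65 = 1*64 + 1, so a_1 = 1.
  64 = 64*1 + 0, so a_2 = 64.
so x = [8; 1, 64].
Convergents (p_i = a_i*p_{i-1} + p_{i-2}, q_i = a_i*q_{i-1} + q_{i-2} with p_{-2}=0, p_{-1}=1, q_{-2}=1, q_{-1}=0), until the denominator exceeds 57:
  i=0: a_0=8, p_0 = 8*1 + 0 = 8, q_0 = 8*0 + 1 = 1.
  i=1: a_1=1, p_1 = 1*8 + 1 = 9, q_1 = 1*1 + 0 = 1.
  i=2: a_2=64, p_2 = 64*9 + 8 = 584, q_2 = 64*1 + 1 = 65.
q_2 = 65 > 57, so the last convergent with denominator <= 57 is p_1/q_1 = 9/1.
The closest fraction with denominator <= 57 is either p_1/q_1 or the intermediate fraction (k*p_1 + p_0)/(k*q_1 + q_0) with the largest k >= 1 whose denominator stays <= 57; these approach x as k grows, and every other convergent or intermediate fraction in range is farther away.
Largest k: floor((57 - q_0)/q_1) = floor((57 - 1)/1) = 56.
That gives (56*9 + 8)/(56*1 + 1) = 512/57.
Compare the errors: |x - 9/1| = |584*1 - 9*65|/(65*1) = 1/65, and |x - 512/57| = |584*57 - 512*65|/(65*57) = 8/3705.
Cross-multiplying, 8*65 = 520 < 3705 = 1*3705, so 8/3705 is smaller: the intermediate fraction 512/57 is closer to x than 9/1.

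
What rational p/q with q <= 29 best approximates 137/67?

Expand x = 137/67 as a continued fraction with the Euclidean algorithm:
  137 = 2*67 + 3, so a_0 = 2.
  67 = 22*3 + 1, so a_1 = 22.
  3 = 3*1 + 0, so a_2 = 3.
so x = [2; 22, 3].
Convergents (p_i = a_i*p_{i-1} + p_{i-2}, q_i = a_i*q_{i-1} + q_{i-2} with p_{-2}=0, p_{-1}=1, q_{-2}=1, q_{-1}=0), until the denominator exceeds 29:
  i=0: a_0=2, p_0 = 2*1 + 0 = 2, q_0 = 2*0 + 1 = 1.
  i=1: a_1=22, p_1 = 22*2 + 1 = 45, q_1 = 22*1 + 0 = 22.
  i=2: a_2=3, p_2 = 3*45 + 2 = 137, q_2 = 3*22 + 1 = 67.
q_2 = 67 > 29, so the last convergent with denominator <= 29 is p_1/q_1 = 45/22.
The closest fraction with denominator <= 29 is either p_1/q_1 or the intermediate fraction (k*p_1 + p_0)/(k*q_1 + q_0) with the largest k >= 1 whose denominator stays <= 29; these approach x as k grows, and every other convergent or intermediate fraction in range is farther away.
Largest k: floor((29 - q_0)/q_1) = floor((29 - 1)/22) = 1.
That gives (1*45 + 2)/(1*22 + 1) = 47/23.
Compare the errors: |x - 45/22| = |137*22 - 45*67|/(67*22) = 1/1474, and |x - 47/23| = |137*23 - 47*67|/(67*23) = 2/1541.
Cross-multiplying, 1*1541 = 1541 < 2948 = 2*1474, so 1/1474 is smaller: the convergent 45/22 is closer to x than 47/23.

45/22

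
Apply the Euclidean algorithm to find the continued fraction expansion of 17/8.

Run the Euclidean algorithm on 17 and 8; the successive quotients are the partial quotients a_0, a_1, ... (each step inverts the fractional part left over by the previous one):
  17 = 2*8 + 1, so a_0 = 2.
  8 = 8*1 + 0, so a_1 = 8.
The remainder reaches 0 after 2 divisions, so the expansion has 2 partial quotients, read off in order.

[2; 8]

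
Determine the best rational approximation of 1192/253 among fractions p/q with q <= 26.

Expand x = 1192/253 as a continued fraction with the Euclidean algorithm:
  1192 = 4*253 + 180, so a_0 = 4.
  253 = 1*180 + 73, so a_1 = 1.
  180 = 2*73 + 34, so a_2 = 2.
  73 = 2*34 + 5, so a_3 = 2.
  34 = 6*5 + 4, so a_4 = 6.
  5 = 1*4 + 1, so a_5 = 1.
  4 = 4*1 + 0, so a_6 = 4.
so x = [4; 1, 2, 2, 6, 1, 4].
Convergents (p_i = a_i*p_{i-1} + p_{i-2}, q_i = a_i*q_{i-1} + q_{i-2} with p_{-2}=0, p_{-1}=1, q_{-2}=1, q_{-1}=0), until the denominator exceeds 26:
  i=0: a_0=4, p_0 = 4*1 + 0 = 4, q_0 = 4*0 + 1 = 1.
  i=1: a_1=1, p_1 = 1*4 + 1 = 5, q_1 = 1*1 + 0 = 1.
  i=2: a_2=2, p_2 = 2*5 + 4 = 14, q_2 = 2*1 + 1 = 3.
  i=3: a_3=2, p_3 = 2*14 + 5 = 33, q_3 = 2*3 + 1 = 7.
  i=4: a_4=6, p_4 = 6*33 + 14 = 212, q_4 = 6*7 + 3 = 45.
q_4 = 45 > 26, so the last convergent with denominator <= 26 is p_3/q_3 = 33/7.
The closest fraction with denominator <= 26 is either p_3/q_3 or the intermediate fraction (k*p_3 + p_2)/(k*q_3 + q_2) with the largest k >= 1 whose denominator stays <= 26; these approach x as k grows, and every other convergent or intermediate fraction in range is farther away.
Largest k: floor((26 - q_2)/q_3) = floor((26 - 3)/7) = 3.
That gives (3*33 + 14)/(3*7 + 3) = 113/24.
Compare the errors: |x - 33/7| = |1192*7 - 33*253|/(253*7) = 5/1771, and |x - 113/24| = |1192*24 - 113*253|/(253*24) = 19/6072.
Cross-multiplying, 5*6072 = 30360 < 33649 = 19*1771, so 5/1771 is smaller: the convergent 33/7 is closer to x than 113/24.

33/7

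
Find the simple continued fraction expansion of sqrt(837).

Write x_i = (sqrt(837) + m_i)/d_i with (m_0, d_0) = (0, 1). a_0 = floor(sqrt(837)) = 28, since 28^2 = 784 <= 837 < 841 = 29^2.
Iterate m_{i+1} = d_i*a_i - m_i, d_{i+1} = (837 - m_{i+1}^2)/d_i, a_{i+1} = floor((a_0 + m_{i+1})/d_{i+1}):
  m_1 = 1*28 - 0 = 28, d_1 = (837 - 28^2)/1 = 53/1 = 53, a_1 = floor((28 + 28)/53) = 1.
  m_2 = 53*1 - 28 = 25, d_2 = (837 - 25^2)/53 = 212/53 = 4, a_2 = floor((28 + 25)/4) = 13.
  m_3 = 4*13 - 25 = 27, d_3 = (837 - 27^2)/4 = 108/4 = 27, a_3 = floor((28 + 27)/27) = 2.
  m_4 = 27*2 - 27 = 27, d_4 = (837 - 27^2)/27 = 108/27 = 4, a_4 = floor((28 + 27)/4) = 13.
  m_5 = 4*13 - 27 = 25, d_5 = (837 - 25^2)/4 = 212/4 = 53, a_5 = floor((28 + 25)/53) = 1.
  m_6 = 53*1 - 25 = 28, d_6 = (837 - 28^2)/53 = 53/53 = 1, a_6 = floor((28 + 28)/1) = 56.
  m_7 = 1*56 - 28 = 28, d_7 = (837 - 28^2)/1 = 53/1 = 53: (m_7, d_7) = (m_1, d_1) = (28, 53), so from here the quotients repeat a_1, ..., a_6; the period length is 6.
Hence the expansion of sqrt(837) is a_0 = 28 followed by the repeating block 1, 13, 2, 13, 1, 56 (period 6).

[28; (1, 13, 2, 13, 1, 56)]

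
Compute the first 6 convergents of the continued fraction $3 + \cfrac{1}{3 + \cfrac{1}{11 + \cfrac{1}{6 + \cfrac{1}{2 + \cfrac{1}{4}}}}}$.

3/1, 10/3, 113/34, 688/207, 1489/448, 6644/1999

Using the convergent recurrence p_i = a_i*p_{i-1} + p_{i-2}, q_i = a_i*q_{i-1} + q_{i-2} with p_{-2}=0, p_{-1}=1, q_{-2}=1, q_{-1}=0:
  i=0: a_0=3, p_0 = 3*1 + 0 = 3, q_0 = 3*0 + 1 = 1.
  i=1: a_1=3, p_1 = 3*3 + 1 = 10, q_1 = 3*1 + 0 = 3.
  i=2: a_2=11, p_2 = 11*10 + 3 = 113, q_2 = 11*3 + 1 = 34.
  i=3: a_3=6, p_3 = 6*113 + 10 = 688, q_3 = 6*34 + 3 = 207.
  i=4: a_4=2, p_4 = 2*688 + 113 = 1489, q_4 = 2*207 + 34 = 448.
  i=5: a_5=4, p_5 = 4*1489 + 688 = 6644, q_5 = 4*448 + 207 = 1999.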